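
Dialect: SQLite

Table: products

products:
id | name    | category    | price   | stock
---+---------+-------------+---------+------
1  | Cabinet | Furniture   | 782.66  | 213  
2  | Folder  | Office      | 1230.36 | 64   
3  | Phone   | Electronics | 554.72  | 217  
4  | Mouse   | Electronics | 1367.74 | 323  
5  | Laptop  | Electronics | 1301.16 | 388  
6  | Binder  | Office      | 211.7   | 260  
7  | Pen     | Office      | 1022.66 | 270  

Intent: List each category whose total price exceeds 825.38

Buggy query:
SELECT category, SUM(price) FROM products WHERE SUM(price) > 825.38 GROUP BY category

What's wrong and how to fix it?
Bug: SUM(price) is an aggregate, but WHERE filters rows before aggregation

Fix: Move the aggregate condition to a HAVING clause

Corrected query:
SELECT category, SUM(price) FROM products GROUP BY category HAVING SUM(price) > 825.38

Result:
category    | SUM(price)
------------+-----------
Electronics | 3223.62   
Office      | 2464.72   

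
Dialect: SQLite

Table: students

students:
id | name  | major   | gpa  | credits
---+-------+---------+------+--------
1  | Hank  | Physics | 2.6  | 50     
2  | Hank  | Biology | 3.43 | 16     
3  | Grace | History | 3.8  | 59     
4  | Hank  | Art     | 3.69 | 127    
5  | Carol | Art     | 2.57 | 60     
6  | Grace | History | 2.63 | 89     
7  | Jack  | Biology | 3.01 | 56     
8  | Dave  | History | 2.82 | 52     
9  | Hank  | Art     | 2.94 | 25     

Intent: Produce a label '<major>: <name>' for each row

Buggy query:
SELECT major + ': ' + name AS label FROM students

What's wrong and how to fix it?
Bug: SQLite uses || for string concatenation; + coerces text to numbers (yielding 0)

Fix: Replace + with || to concatenate text

Corrected query:
SELECT major || ': ' || name AS label FROM students

Result:
label         
--------------
Physics: Hank 
Biology: Hank 
History: Grace
Art: Hank     
Art: Carol    
History: Grace
Biology: Jack 
History: Dave 
Art: Hank     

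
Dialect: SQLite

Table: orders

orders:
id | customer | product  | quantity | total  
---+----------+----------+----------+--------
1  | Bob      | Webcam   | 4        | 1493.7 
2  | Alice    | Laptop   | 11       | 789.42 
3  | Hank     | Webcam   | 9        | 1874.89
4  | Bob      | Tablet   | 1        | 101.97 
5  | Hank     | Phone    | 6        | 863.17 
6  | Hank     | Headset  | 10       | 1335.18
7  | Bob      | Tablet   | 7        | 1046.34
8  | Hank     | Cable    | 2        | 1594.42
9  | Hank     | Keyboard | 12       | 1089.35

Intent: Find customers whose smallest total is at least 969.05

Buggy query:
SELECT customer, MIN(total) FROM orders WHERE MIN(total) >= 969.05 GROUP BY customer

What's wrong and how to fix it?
Bug: MIN() in WHERE is a misuse of aggregate

Fix: Use HAVING for the per-group MIN condition

Corrected query:
SELECT customer, MIN(total) FROM orders GROUP BY customer HAVING MIN(total) >= 969.05

Result:
(no rows)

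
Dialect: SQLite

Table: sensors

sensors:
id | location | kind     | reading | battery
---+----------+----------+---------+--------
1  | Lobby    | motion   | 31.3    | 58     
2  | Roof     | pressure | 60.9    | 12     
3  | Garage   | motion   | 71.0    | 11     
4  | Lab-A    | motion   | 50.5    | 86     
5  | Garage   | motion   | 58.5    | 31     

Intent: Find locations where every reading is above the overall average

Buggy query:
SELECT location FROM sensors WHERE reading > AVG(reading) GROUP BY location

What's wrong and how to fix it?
Bug: AVG() is an aggregate; it can't sit directly in WHERE

Fix: Use a subquery for AVG and a HAVING MIN(...) filter so the condition holds for every row in the group

Corrected query:
SELECT location FROM sensors GROUP BY location HAVING MIN(reading) > (SELECT AVG(reading) FROM sensors)

Result:
location
--------
Garage  
Roof    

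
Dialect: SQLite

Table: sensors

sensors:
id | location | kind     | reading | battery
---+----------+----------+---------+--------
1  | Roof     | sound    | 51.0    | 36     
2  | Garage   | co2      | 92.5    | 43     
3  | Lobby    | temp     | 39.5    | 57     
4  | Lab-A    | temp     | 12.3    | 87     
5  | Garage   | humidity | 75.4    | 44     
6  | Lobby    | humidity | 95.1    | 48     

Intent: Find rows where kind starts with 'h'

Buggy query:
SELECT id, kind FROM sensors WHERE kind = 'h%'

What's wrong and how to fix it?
Bug: '=' compares the literal string including the % character; pattern matching needs LIKE

Fix: Use LIKE for wildcard pattern matching

Corrected query:
SELECT id, kind FROM sensors WHERE kind LIKE 'h%'

Result:
id | kind    
---+---------
5  | humidity
6  | humidity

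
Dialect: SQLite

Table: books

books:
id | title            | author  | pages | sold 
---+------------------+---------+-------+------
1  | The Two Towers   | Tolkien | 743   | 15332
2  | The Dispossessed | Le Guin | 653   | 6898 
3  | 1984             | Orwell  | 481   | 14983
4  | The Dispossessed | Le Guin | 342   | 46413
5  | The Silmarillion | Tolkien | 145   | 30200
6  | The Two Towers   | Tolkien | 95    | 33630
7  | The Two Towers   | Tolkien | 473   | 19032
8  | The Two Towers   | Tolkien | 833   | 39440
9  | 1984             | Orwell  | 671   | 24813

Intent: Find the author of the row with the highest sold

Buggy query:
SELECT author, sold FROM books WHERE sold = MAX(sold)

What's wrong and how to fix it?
Bug: WHERE is evaluated per row; an aggregate over the whole table isn't defined there

Fix: Wrap MAX in a scalar subquery so WHERE compares against a single value

Corrected query:
SELECT author, sold FROM books WHERE sold = (SELECT MAX(sold) FROM books)

Result:
author  | sold 
--------+------
Le Guin | 46413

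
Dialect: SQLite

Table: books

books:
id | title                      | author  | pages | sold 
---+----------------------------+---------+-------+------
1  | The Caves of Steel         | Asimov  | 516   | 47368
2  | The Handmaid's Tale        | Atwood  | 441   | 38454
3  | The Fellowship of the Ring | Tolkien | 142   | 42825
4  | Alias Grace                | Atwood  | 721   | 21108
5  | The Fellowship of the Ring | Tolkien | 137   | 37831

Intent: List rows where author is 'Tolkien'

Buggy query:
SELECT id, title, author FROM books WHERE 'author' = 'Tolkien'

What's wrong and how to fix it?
Bug: Single quotes denote string literals in SQL; the column name is being compared as a constant string

Fix: Reference the column as author without single quotes

Corrected query:
SELECT id, title, author FROM books WHERE author = 'Tolkien'

Result:
id | title                      | author 
---+----------------------------+--------
3  | The Fellowship of the Ring | Tolkien
5  | The Fellowship of the Ring | Tolkien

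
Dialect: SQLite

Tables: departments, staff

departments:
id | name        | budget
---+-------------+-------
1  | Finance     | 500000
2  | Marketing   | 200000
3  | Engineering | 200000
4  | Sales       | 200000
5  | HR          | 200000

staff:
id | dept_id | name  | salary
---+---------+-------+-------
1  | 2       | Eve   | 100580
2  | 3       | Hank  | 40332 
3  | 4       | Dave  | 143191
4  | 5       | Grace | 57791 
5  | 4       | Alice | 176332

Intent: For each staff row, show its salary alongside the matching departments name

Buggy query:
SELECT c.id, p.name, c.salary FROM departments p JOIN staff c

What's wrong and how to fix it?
Bug: Missing join condition: each staff row is matched to all departments rows instead of just its own

Fix: Specify the join condition linking the foreign key to the parent id

Corrected query:
SELECT c.id, p.name, c.salary FROM departments p JOIN staff c ON c.dept_id = p.id

Result:
id | name        | salary
---+-------------+-------
1  | Marketing   | 100580
2  | Engineering | 40332 
3  | Sales       | 143191
4  | HR          | 57791 
5  | Sales       | 176332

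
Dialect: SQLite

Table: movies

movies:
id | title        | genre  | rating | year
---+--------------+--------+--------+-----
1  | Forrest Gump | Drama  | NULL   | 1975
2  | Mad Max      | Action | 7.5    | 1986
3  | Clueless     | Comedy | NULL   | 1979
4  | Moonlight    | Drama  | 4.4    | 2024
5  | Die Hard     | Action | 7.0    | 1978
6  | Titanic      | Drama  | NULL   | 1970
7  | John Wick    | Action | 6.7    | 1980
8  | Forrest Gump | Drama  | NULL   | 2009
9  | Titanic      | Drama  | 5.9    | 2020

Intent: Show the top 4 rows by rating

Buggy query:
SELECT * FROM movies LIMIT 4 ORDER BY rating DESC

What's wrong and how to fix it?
Bug: LIMIT must come after ORDER BY

Fix: Sort with ORDER BY, then apply LIMIT

Corrected query:
SELECT * FROM movies ORDER BY rating DESC LIMIT 4

Result:
id | title     | genre  | rating | year
---+-----------+--------+--------+-----
2  | Mad Max   | Action | 7.5    | 1986
5  | Die Hard  | Action | 7      | 1978
7  | John Wick | Action | 6.7    | 1980
9  | Titanic   | Drama  | 5.9    | 2020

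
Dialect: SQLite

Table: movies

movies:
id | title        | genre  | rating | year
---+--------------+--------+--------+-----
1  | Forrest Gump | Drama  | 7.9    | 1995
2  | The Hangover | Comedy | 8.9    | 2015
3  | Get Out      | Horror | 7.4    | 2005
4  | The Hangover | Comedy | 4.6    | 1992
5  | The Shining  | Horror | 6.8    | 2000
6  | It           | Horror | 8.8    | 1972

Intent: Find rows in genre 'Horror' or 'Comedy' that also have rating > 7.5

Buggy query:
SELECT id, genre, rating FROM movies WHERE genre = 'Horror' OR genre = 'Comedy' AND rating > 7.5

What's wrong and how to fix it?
Bug: AND binds tighter than OR, so this parses as genre = 'Horror' OR (genre = 'Comedy' AND rating > 7.5)

Fix: Group the OR with parentheses (or use IN), then AND the threshold

Corrected query:
SELECT id, genre, rating FROM movies WHERE (genre = 'Horror' OR genre = 'Comedy') AND rating > 7.5

Result:
id | genre  | rating
---+--------+-------
2  | Comedy | 8.9   
6  | Horror | 8.8   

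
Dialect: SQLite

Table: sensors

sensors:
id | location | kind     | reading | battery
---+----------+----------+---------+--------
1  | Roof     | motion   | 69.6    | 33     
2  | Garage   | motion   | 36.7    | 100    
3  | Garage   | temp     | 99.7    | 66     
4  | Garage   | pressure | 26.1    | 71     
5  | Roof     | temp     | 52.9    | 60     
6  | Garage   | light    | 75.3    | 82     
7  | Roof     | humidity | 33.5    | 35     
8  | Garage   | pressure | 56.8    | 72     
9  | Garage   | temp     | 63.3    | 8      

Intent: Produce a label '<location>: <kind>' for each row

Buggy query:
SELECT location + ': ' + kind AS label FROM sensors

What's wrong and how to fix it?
Bug: SQLite uses || for string concatenation; + coerces text to numbers (yielding 0)

Fix: Replace + with || to concatenate text

Corrected query:
SELECT location || ': ' || kind AS label FROM sensors

Result:
label           
----------------
Roof: motion    
Garage: motion  
Garage: temp    
Garage: pressure
Roof: temp      
Garage: light   
Roof: humidity  
Garage: pressure
Garage: temp    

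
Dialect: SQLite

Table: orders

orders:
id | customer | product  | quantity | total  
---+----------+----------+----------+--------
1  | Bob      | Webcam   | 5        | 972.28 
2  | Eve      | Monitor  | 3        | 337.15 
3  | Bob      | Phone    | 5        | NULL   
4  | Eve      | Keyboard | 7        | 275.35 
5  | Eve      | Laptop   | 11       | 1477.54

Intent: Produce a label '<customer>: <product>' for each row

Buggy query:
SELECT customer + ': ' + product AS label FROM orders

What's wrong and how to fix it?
Bug: '+' is numeric addition; on text columns SQLite converts them to 0 instead of concatenating

Fix: Replace + with || to concatenate text

Corrected query:
SELECT customer || ': ' || product AS label FROM orders

Result:
label        
-------------
Bob: Webcam  
Eve: Monitor 
Bob: Phone   
Eve: Keyboard
Eve: Laptop  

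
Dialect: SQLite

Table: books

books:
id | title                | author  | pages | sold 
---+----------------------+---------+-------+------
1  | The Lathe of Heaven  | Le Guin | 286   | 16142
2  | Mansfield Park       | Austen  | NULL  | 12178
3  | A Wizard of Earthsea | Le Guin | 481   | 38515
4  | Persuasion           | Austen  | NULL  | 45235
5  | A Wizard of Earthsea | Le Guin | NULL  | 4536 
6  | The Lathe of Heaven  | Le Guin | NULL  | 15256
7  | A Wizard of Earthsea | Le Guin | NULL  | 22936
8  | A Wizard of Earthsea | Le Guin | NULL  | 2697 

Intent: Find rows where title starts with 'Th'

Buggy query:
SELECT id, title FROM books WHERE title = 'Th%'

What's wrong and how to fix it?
Bug: Wildcards only work with LIKE; '=' treats '%' as a literal character

Fix: Replace '=' with LIKE so 'Th%' is treated as a pattern

Corrected query:
SELECT id, title FROM books WHERE title LIKE 'Th%'

Result:
id | title              
---+--------------------
1  | The Lathe of Heaven
6  | The Lathe of Heaven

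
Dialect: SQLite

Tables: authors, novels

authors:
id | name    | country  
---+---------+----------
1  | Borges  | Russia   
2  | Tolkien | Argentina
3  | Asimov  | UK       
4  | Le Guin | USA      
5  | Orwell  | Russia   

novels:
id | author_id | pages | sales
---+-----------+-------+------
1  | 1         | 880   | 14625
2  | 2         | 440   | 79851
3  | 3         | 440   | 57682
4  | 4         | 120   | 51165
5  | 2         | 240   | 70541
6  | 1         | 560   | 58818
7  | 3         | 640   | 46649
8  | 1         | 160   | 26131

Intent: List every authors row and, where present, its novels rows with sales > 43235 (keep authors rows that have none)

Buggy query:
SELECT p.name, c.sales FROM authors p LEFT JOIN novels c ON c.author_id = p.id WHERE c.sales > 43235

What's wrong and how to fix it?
Bug: Filtering c.sales in WHERE discards the NULL rows produced by LEFT JOIN, turning it into an inner join

Fix: Move the right-table condition into the ON clause so unmatched parents are kept

Corrected query:
SELECT p.name, c.sales FROM authors p LEFT JOIN novels c ON c.author_id = p.id AND c.sales > 43235

Result:
name    | sales
--------+------
Borges  | 58818
Tolkien | 70541
Tolkien | 79851
Asimov  | 46649
Asimov  | 57682
Le Guin | 51165
Orwell  | NULL 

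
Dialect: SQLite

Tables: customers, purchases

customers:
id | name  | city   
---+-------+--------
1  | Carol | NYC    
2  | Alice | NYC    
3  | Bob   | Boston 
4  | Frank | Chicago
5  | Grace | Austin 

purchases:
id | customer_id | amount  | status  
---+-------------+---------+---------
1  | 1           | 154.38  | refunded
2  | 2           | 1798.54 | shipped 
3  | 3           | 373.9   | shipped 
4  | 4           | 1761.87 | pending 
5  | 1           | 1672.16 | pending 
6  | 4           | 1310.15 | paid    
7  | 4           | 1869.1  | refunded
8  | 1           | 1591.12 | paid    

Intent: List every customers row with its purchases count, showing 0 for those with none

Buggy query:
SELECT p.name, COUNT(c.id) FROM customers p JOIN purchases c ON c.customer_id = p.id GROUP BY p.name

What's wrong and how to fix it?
Bug: An inner join excludes parents with zero children

Fix: Use LEFT JOIN so parents without children still appear (COUNT(c.id) gives 0)

Corrected query:
SELECT p.name, COUNT(c.id) FROM customers p LEFT JOIN purchases c ON c.customer_id = p.id GROUP BY p.name

Result:
name  | COUNT(c.id)
------+------------
Alice | 1          
Bob   | 1          
Carol | 3          
Frank | 3          
Grace | 0          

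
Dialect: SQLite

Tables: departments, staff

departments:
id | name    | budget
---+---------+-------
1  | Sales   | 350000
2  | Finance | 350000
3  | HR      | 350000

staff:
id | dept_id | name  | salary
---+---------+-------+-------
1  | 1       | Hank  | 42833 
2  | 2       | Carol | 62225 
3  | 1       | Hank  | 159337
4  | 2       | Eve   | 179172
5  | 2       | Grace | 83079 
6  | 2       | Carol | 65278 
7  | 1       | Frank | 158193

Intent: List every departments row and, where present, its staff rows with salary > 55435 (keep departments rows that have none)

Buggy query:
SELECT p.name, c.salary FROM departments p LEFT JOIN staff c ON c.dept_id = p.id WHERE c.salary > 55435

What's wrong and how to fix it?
Bug: Filtering c.salary in WHERE discards the NULL rows produced by LEFT JOIN, turning it into an inner join

Fix: Put 'c.salary > 55435' in the JOIN's ON clause instead of WHERE

Corrected query:
SELECT p.name, c.salary FROM departments p LEFT JOIN staff c ON c.dept_id = p.id AND c.salary > 55435

Result:
name    | salary
--------+-------
Sales   | 158193
Sales   | 159337
Finance | 62225 
Finance | 65278 
Finance | 83079 
Finance | 179172
HR      | NULL  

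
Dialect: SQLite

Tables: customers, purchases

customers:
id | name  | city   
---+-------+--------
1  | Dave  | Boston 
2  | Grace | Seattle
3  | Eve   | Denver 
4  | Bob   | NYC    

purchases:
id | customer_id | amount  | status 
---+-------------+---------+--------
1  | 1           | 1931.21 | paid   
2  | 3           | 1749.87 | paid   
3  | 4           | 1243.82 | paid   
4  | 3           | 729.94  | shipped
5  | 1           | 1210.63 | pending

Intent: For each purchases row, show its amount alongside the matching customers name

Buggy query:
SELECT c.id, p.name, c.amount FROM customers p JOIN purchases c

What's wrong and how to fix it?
Bug: JOIN with no ON clause produces a cartesian product; every purchases row pairs with every customers row

Fix: Add ON c.customer_id = p.id to the JOIN

Corrected query:
SELECT c.id, p.name, c.amount FROM customers p JOIN purchases c ON c.customer_id = p.id

Result:
id | name | amount 
---+------+--------
1  | Dave | 1931.21
2  | Eve  | 1749.87
3  | Bob  | 1243.82
4  | Eve  | 729.94 
5  | Dave | 1210.63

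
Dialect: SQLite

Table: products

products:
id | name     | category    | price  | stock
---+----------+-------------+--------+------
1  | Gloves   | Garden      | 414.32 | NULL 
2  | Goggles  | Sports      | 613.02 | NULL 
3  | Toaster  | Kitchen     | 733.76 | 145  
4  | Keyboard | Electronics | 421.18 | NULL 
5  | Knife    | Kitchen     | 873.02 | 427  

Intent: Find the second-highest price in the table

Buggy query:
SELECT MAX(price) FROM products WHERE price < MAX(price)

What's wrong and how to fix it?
Bug: The inner MAX is an aggregate inside WHERE, which is not allowed

Fix: Compute the overall MAX in a subquery, then take MAX of rows below it

Corrected query:
SELECT MAX(price) FROM products WHERE price < (SELECT MAX(price) FROM products)

Result:
MAX(price)
----------
733.76    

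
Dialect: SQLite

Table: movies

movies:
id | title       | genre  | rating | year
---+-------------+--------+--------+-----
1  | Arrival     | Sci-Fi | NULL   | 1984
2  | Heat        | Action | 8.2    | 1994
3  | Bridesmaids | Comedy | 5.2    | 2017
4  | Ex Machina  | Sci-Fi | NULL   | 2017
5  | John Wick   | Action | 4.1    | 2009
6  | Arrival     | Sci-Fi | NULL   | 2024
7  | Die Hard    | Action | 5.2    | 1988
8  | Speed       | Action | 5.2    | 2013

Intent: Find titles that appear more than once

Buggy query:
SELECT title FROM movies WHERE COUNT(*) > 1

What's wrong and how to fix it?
Bug: WHERE can't reference COUNT(*); aggregates are computed after WHERE

Fix: GROUP BY title, then filter groups with HAVING COUNT(*) > 1

Corrected query:
SELECT title FROM movies GROUP BY title HAVING COUNT(*) > 1

Result:
title  
-------
Arrival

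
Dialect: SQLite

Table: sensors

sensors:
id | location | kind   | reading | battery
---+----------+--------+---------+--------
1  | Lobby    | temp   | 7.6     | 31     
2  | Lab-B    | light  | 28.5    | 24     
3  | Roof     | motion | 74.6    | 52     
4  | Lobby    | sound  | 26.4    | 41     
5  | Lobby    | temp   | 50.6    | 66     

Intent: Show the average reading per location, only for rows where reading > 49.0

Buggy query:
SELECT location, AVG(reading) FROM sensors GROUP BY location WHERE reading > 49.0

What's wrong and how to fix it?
Bug: WHERE cannot follow GROUP BY

Fix: Place WHERE between FROM and GROUP BY

Corrected query:
SELECT location, AVG(reading) FROM sensors WHERE reading > 49.0 GROUP BY location

Result:
location | AVG(reading)
---------+-------------
Lobby    | 50.6        
Roof     | 74.6        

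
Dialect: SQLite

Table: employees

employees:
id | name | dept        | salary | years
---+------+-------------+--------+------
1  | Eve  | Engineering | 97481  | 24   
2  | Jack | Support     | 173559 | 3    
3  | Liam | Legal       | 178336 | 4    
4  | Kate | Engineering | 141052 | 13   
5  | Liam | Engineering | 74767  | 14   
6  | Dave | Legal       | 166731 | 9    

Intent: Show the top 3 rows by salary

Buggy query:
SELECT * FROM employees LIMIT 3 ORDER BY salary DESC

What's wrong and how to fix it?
Bug: LIMIT must come after ORDER BY

Fix: Sort with ORDER BY, then apply LIMIT

Corrected query:
SELECT * FROM employees ORDER BY salary DESC LIMIT 3

Result:
id | name | dept    | salary | years
---+------+---------+--------+------
3  | Liam | Legal   | 178336 | 4    
2  | Jack | Support | 173559 | 3    
6  | Dave | Legal   | 166731 | 9    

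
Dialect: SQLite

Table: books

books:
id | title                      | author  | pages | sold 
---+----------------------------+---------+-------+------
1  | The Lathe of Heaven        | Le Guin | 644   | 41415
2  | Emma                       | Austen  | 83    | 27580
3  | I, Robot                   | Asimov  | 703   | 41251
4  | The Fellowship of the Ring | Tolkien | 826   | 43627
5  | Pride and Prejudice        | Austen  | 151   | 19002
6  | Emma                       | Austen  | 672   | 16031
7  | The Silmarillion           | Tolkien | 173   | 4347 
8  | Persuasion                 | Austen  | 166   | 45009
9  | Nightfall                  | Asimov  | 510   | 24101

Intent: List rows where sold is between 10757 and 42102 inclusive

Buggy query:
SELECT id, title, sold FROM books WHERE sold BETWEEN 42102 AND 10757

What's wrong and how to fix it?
Bug: The bounds are reversed; BETWEEN a AND b requires a <= b to match anything

Fix: Swap the bounds so the smaller value comes first

Corrected query:
SELECT id, title, sold FROM books WHERE sold BETWEEN 10757 AND 42102

Result:
id | title               | sold 
---+---------------------+------
1  | The Lathe of Heaven | 41415
2  | Emma                | 27580
3  | I, Robot            | 41251
5  | Pride and Prejudice | 19002
6  | Emma                | 16031
9  | Nightfall           | 24101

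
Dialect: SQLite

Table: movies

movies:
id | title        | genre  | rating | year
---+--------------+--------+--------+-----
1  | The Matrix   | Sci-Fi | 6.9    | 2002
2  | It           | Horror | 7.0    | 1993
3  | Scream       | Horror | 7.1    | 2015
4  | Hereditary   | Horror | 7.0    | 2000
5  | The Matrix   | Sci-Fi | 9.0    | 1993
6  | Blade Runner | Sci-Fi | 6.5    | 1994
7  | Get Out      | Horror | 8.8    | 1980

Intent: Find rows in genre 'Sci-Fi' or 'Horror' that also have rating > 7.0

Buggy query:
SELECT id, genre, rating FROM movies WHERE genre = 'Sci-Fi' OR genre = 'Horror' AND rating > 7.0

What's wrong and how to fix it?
Bug: Without parentheses, AND is evaluated before OR, so the rating filter only applies to the 'Horror' branch

Fix: Add parentheses around the OR so the AND applies to both alternatives

Corrected query:
SELECT id, genre, rating FROM movies WHERE (genre = 'Sci-Fi' OR genre = 'Horror') AND rating > 7.0

Result:
id | genre  | rating
---+--------+-------
3  | Horror | 7.1   
5  | Sci-Fi | 9     
7  | Horror | 8.8   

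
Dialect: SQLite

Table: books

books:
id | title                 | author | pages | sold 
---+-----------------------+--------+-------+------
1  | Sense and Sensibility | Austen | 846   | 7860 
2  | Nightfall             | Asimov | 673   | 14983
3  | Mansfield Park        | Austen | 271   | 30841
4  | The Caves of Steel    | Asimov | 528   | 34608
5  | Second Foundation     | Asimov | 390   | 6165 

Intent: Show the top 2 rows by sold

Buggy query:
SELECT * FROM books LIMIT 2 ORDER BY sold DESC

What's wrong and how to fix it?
Bug: ORDER BY cannot follow LIMIT; LIMIT is the final clause

Fix: Swap the clauses: ORDER BY first, then LIMIT

Corrected query:
SELECT * FROM books ORDER BY sold DESC LIMIT 2

Result:
id | title              | author | pages | sold 
---+--------------------+--------+-------+------
4  | The Caves of Steel | Asimov | 528   | 34608
3  | Mansfield Park     | Austen | 271   | 30841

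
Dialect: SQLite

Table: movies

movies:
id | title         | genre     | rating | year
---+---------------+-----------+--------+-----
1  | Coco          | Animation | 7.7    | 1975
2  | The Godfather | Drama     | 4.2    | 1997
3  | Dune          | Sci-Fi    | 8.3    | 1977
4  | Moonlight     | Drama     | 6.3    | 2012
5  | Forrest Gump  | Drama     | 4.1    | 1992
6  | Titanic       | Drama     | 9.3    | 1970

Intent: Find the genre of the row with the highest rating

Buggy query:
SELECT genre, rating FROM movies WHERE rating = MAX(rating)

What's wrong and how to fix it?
Bug: MAX(rating) is an aggregate and cannot be used directly in WHERE

Fix: Use a subquery: WHERE rating = (SELECT MAX(rating) FROM movies)

Corrected query:
SELECT genre, rating FROM movies WHERE rating = (SELECT MAX(rating) FROM movies)

Result:
genre | rating
------+-------
Drama | 9.3   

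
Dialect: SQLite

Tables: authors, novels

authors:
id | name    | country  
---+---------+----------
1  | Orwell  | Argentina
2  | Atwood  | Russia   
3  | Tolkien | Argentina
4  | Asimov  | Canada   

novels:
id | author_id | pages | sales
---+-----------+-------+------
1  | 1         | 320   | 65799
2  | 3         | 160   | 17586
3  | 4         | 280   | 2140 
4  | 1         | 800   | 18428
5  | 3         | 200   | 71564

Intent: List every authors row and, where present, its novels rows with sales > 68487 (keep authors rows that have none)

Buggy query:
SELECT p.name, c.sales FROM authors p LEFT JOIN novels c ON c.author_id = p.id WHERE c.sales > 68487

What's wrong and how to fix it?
Bug: A WHERE condition on the right-hand table after LEFT JOIN drops unmatched parents

Fix: Move the right-table condition into the ON clause so unmatched parents are kept

Corrected query:
SELECT p.name, c.sales FROM authors p LEFT JOIN novels c ON c.author_id = p.id AND c.sales > 68487

Result:
name    | sales
--------+------
Orwell  | NULL 
Atwood  | NULL 
Tolkien | 71564
Asimov  | NULL 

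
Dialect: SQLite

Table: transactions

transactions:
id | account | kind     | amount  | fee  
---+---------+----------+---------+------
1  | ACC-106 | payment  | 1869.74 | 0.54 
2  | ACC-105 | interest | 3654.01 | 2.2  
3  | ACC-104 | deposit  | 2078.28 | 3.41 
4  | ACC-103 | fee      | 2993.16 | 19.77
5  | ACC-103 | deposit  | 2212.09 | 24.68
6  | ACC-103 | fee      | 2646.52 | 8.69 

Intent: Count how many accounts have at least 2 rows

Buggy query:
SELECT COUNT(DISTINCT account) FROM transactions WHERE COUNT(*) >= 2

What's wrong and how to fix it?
Bug: WHERE filters individual rows, not groups, so a group-level COUNT is invalid there

Fix: Use a subquery that GROUPs and filters with HAVING, then count its rows

Corrected query:
SELECT COUNT(*) FROM (SELECT account FROM transactions GROUP BY account HAVING COUNT(*) >= 2)

Result:
COUNT(*)
--------
1       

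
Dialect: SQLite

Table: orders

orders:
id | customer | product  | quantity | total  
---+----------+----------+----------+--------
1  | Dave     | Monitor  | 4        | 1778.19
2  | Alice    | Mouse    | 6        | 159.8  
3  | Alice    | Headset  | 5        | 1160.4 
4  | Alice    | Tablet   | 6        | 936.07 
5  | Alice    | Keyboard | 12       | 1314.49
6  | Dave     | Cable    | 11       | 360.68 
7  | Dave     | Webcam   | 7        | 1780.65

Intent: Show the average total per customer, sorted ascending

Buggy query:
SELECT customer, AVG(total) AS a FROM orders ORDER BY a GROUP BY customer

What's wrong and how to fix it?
Bug: GROUP BY must precede ORDER BY

Fix: Move ORDER BY to the end, after GROUP BY

Corrected query:
SELECT customer, AVG(total) AS a FROM orders GROUP BY customer ORDER BY a

Result:
customer | a          
---------+------------
Alice    | 892.69     
Dave     | 1306.506667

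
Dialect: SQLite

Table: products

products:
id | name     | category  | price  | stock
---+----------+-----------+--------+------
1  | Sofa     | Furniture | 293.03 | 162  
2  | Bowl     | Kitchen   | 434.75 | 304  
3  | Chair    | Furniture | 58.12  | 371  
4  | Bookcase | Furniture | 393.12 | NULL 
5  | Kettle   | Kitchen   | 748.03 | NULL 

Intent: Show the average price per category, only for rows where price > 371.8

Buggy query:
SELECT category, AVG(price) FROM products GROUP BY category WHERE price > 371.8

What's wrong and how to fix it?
Bug: Row-level WHERE must come before GROUP BY in the clause order

Fix: Place WHERE between FROM and GROUP BY

Corrected query:
SELECT category, AVG(price) FROM products WHERE price > 371.8 GROUP BY category

Result:
category  | AVG(price)
----------+-----------
Furniture | 393.12    
Kitchen   | 591.39    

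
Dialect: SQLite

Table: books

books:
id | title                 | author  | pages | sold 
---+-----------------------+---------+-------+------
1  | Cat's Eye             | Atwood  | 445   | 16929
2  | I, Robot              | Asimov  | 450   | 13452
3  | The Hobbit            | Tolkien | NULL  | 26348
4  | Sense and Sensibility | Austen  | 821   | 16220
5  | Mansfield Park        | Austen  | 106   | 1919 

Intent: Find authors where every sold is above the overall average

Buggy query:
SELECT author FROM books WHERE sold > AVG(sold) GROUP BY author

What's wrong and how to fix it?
Bug: AVG() is an aggregate; it can't sit directly in WHERE

Fix: Use a subquery for AVG and a HAVING MIN(...) filter so the condition holds for every row in the group

Corrected query:
SELECT author FROM books GROUP BY author HAVING MIN(sold) > (SELECT AVG(sold) FROM books)

Result:
author 
-------
Atwood 
Tolkien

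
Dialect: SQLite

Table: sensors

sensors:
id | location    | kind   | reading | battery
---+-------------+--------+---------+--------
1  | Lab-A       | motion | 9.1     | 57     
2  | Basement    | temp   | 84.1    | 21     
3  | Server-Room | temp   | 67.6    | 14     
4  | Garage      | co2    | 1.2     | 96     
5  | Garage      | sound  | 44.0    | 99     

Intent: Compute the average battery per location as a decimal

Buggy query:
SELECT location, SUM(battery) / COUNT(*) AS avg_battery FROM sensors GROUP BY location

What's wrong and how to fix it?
Bug: SUM(battery) and COUNT(*) are both integers; the division truncates the fractional part

Fix: Multiply by 1.0 (or CAST to REAL) to force floating-point division

Corrected query:
SELECT location, SUM(battery) * 1.0 / COUNT(*) AS avg_battery FROM sensors GROUP BY location

Result:
location    | avg_battery
------------+------------
Basement    | 21         
Garage      | 97.5       
Lab-A       | 57         
Server-Room | 14         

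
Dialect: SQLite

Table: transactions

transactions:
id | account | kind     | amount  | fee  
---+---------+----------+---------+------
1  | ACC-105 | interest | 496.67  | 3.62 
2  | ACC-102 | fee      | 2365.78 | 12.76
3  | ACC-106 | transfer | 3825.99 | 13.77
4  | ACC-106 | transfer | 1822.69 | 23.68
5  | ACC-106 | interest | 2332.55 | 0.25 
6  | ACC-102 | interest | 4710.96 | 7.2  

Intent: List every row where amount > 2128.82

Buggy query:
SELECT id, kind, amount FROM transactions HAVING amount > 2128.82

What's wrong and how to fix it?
Bug: This is a non-aggregate query (no GROUP BY, no aggregates), so in SQLite the HAVING clause is invalid here; a row-level condition belongs in WHERE

Fix: Use WHERE for row-level filtering

Corrected query:
SELECT id, kind, amount FROM transactions WHERE amount > 2128.82

Result:
id | kind     | amount 
---+----------+--------
2  | fee      | 2365.78
3  | transfer | 3825.99
5  | interest | 2332.55
6  | interest | 4710.96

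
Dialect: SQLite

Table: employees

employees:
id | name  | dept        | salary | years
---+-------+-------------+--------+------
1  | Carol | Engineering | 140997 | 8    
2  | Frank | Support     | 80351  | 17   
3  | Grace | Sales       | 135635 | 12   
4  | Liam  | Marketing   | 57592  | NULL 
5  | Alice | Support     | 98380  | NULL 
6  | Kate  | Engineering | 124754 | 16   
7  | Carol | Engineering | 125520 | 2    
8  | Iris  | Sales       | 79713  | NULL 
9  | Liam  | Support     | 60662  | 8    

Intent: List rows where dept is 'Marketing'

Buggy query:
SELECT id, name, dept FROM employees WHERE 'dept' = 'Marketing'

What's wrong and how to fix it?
Bug: Single quotes denote string literals in SQL; the column name is being compared as a constant string

Fix: Remove the quotes around the column name (or use double quotes for an identifier)

Corrected query:
SELECT id, name, dept FROM employees WHERE dept = 'Marketing'

Result:
id | name | dept     
---+------+----------
4  | Liam | Marketing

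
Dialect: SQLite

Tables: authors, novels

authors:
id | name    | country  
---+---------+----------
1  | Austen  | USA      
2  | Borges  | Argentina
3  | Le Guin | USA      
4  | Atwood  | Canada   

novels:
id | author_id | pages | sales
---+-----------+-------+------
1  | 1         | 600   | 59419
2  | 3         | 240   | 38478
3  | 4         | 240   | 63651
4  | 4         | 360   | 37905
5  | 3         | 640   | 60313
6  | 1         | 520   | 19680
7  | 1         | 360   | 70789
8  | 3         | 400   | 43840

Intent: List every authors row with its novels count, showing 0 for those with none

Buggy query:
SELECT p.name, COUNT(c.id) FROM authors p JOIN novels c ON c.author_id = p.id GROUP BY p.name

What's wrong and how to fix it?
Bug: An inner join excludes parents with zero children

Fix: Use LEFT JOIN so parents without children still appear (COUNT(c.id) gives 0)

Corrected query:
SELECT p.name, COUNT(c.id) FROM authors p LEFT JOIN novels c ON c.author_id = p.id GROUP BY p.name

Result:
name    | COUNT(c.id)
--------+------------
Atwood  | 2          
Austen  | 3          
Borges  | 0          
Le Guin | 3          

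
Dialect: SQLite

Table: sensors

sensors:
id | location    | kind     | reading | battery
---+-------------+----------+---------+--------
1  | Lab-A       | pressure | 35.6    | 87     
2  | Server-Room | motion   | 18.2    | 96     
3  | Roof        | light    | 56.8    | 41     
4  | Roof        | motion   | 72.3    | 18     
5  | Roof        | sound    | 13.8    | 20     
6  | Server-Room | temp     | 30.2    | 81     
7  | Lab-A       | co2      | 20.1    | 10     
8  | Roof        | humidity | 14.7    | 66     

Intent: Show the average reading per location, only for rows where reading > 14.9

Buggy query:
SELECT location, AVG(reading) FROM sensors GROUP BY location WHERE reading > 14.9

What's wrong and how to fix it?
Bug: Row-level WHERE must come before GROUP BY in the clause order

Fix: Move the WHERE clause before GROUP BY

Corrected query:
SELECT location, AVG(reading) FROM sensors WHERE reading > 14.9 GROUP BY location

Result:
location    | AVG(reading)
------------+-------------
Lab-A       | 27.85       
Roof        | 64.55       
Server-Room | 24.2        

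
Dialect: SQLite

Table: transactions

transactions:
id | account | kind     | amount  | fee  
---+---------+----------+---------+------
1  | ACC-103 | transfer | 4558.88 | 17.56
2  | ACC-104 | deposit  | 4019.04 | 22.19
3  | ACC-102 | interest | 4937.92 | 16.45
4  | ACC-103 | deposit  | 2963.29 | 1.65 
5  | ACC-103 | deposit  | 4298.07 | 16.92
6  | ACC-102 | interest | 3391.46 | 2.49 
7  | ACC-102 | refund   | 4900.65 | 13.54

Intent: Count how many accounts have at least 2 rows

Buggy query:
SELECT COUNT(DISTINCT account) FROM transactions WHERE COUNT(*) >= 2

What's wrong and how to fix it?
Bug: WHERE filters individual rows, not groups, so a group-level COUNT is invalid there

Fix: Use a subquery that GROUPs and filters with HAVING, then count its rows

Corrected query:
SELECT COUNT(*) FROM (SELECT account FROM transactions GROUP BY account HAVING COUNT(*) >= 2)

Result:
COUNT(*)
--------
2       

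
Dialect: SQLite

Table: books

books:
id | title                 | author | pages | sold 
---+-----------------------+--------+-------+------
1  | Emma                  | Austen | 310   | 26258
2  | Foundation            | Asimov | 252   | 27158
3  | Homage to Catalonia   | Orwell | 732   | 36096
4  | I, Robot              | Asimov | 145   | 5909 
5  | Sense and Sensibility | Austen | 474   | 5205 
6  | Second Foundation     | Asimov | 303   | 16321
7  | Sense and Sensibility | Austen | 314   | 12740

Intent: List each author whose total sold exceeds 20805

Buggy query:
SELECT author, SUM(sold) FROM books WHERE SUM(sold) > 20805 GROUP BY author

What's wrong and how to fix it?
Bug: SUM(sold) is an aggregate, but WHERE filters rows before aggregation

Fix: Use HAVING (which filters groups after aggregation) instead of WHERE

Corrected query:
SELECT author, SUM(sold) FROM books GROUP BY author HAVING SUM(sold) > 20805

Result:
author | SUM(sold)
-------+----------
Asimov | 49388    
Austen | 44203    
Orwell | 36096    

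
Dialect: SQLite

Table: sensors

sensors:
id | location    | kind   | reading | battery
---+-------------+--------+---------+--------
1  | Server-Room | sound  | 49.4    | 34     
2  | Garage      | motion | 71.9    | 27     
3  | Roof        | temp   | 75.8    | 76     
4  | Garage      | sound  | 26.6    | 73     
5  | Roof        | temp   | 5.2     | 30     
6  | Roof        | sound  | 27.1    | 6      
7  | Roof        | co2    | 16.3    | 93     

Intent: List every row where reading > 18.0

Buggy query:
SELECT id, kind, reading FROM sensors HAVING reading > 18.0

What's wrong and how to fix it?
Bug: This is a non-aggregate query (no GROUP BY, no aggregates), so in SQLite the HAVING clause is invalid here; a row-level condition belongs in WHERE

Fix: Use WHERE for row-level filtering

Corrected query:
SELECT id, kind, reading FROM sensors WHERE reading > 18.0

Result:
id | kind   | reading
---+--------+--------
1  | sound  | 49.4   
2  | motion | 71.9   
3  | temp   | 75.8   
4  | sound  | 26.6   
6  | sound  | 27.1   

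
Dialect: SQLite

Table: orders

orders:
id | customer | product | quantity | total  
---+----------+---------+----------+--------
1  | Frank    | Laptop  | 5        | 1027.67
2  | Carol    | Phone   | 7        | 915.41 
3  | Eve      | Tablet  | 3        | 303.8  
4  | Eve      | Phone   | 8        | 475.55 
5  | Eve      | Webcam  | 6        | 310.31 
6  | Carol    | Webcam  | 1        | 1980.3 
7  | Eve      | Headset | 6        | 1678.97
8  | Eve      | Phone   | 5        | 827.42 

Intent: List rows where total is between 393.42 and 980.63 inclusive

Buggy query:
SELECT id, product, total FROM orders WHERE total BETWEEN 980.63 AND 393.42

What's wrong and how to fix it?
Bug: The bounds are reversed; BETWEEN a AND b requires a <= b to match anything

Fix: Swap the bounds so the smaller value comes first

Corrected query:
SELECT id, product, total FROM orders WHERE total BETWEEN 393.42 AND 980.63

Result:
id | product | total 
---+---------+-------
2  | Phone   | 915.41
4  | Phone   | 475.55
8  | Phone   | 827.42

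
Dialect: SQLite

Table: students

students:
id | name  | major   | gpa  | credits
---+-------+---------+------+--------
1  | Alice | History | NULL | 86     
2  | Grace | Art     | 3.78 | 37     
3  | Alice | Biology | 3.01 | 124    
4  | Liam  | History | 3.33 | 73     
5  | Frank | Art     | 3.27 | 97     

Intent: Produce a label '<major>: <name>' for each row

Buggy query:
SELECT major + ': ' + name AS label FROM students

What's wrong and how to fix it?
Bug: '+' is numeric addition; on text columns SQLite converts them to 0 instead of concatenating

Fix: Replace + with || to concatenate text

Corrected query:
SELECT major || ': ' || name AS label FROM students

Result:
label         
--------------
History: Alice
Art: Grace    
Biology: Alice
History: Liam 
Art: Frank    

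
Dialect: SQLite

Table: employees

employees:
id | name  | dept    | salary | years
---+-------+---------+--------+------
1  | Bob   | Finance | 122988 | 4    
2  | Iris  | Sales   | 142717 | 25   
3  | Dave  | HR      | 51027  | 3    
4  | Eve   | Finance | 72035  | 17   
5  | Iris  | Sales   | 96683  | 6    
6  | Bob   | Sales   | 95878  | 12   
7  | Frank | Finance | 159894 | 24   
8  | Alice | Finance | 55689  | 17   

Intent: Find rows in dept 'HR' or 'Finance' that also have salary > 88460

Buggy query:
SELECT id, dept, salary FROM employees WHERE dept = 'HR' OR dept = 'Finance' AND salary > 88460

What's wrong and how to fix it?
Bug: AND binds tighter than OR, so this parses as dept = 'HR' OR (dept = 'Finance' AND salary > 88460)

Fix: Add parentheses around the OR so the AND applies to both alternatives

Corrected query:
SELECT id, dept, salary FROM employees WHERE (dept = 'HR' OR dept = 'Finance') AND salary > 88460

Result:
id | dept    | salary
---+---------+-------
1  | Finance | 122988
7  | Finance | 159894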